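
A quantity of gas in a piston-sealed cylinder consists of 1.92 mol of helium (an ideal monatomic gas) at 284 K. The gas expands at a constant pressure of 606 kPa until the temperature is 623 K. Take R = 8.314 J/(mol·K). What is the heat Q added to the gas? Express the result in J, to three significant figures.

Isobaric: W = nRΔT = (1.92)(8.314)(339) = 5411 J.
ΔU = nCᵥΔT with Cᵥ = 3R/2: ΔU = (1.92)(12.47)(339) = 8117 J.
Q = ΔU + W = 8117 + 5411 = 13529 J.

Q ≈ 13500 J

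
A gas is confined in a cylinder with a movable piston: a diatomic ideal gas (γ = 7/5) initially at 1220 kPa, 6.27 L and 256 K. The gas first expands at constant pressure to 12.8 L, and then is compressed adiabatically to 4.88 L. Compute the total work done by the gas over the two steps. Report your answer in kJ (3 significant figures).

Step 1 (isobaric): W = PΔV = (1220 kPa)(12.8 − 6.27 L) = 7967 J.
After step 1: P = 1220 kPa, V = 12.8 L, T = 522.6 K.
Step 2 (adiabatic): W = (P₁V₁ − P₂V₂)/(γ−1) = (15616 − 22966)/0.4 = -18375 J.
W_total = 7967 − 18375 = -10408 J.

W_total ≈ -10.4 kJ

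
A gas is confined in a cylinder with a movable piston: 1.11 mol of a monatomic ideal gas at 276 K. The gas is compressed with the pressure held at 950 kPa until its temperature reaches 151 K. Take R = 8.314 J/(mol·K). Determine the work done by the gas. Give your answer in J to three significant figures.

Isobaric: W = P ΔV = nR ΔT.
W = (1.11)(8.314)(151 − 276) = -1154 J.

W ≈ -1150 J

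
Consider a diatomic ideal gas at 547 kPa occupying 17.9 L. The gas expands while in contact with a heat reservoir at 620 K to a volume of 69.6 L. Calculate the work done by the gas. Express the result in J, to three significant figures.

W ≈ 13300 J

Isothermal: W = nRT ln(V₂/V₁) = P₁V₁ ln(V₂/V₁).
P₁V₁ = (547 kPa)(17.9 L) = 9791 J.
W = 9791 × ln(69.6/17.9) = 9791 × 1.358
W_by_gas = 13296 J.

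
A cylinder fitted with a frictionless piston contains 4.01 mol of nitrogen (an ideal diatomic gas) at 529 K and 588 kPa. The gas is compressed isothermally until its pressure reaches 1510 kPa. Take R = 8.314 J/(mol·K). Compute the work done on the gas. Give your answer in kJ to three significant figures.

Isothermal process: W = nRT ln(V₂/V₁) = nRT ln(P₁/P₂).
W = (4.01)(8.314)(529) × ln(588/1510)
  = 17636 × ln(0.3894) = 17636 × -0.9431
W_by_gas = -16634 J; work on gas = −W_by = 16634 J.

W ≈ 16.6 kJ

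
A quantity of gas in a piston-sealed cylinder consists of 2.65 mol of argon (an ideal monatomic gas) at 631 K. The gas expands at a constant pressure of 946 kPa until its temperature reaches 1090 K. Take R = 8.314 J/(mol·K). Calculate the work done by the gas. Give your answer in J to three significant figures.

W ≈ 10100 J

Isobaric: W = P ΔV = nR ΔT.
W = (2.65)(8.314)(1090 − 631) = 10113 J.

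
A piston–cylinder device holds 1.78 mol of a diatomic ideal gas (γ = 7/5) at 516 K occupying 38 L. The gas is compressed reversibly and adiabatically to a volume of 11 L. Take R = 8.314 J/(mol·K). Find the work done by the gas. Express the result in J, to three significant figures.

Adiabatic: TV^(γ−1) = const with γ = 7/5.
T₂ = T₁ (V₁/V₂)^(γ−1) = 516 × (38/11)^0.4 = 516 × 1.642 = 847.2 K.
W_by = nCᵥ(T₁ − T₂) = (1.78)(20.79)(516 − 847.2) = -12255 J.

W ≈ -12300 J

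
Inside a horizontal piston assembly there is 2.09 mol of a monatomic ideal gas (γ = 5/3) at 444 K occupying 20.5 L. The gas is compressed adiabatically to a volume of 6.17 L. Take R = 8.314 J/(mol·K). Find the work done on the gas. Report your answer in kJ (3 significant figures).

W ≈ 14.2 kJ

Adiabatic: TV^(γ−1) = const with γ = 5/3.
T₂ = T₁ (V₁/V₂)^(γ−1) = 444 × (20.5/6.17)^0.667 = 444 × 2.227 = 988.6 K.
W_by = nCᵥ(T₁ − T₂) = (2.09)(12.47)(444 − 988.6) = -14195 J.
Work on gas = −W_by = 14195 J.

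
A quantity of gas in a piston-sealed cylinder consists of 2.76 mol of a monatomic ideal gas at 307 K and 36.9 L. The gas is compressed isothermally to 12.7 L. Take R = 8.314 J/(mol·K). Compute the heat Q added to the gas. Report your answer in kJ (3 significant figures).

Isothermal ⇒ ΔU = 0, so Q = W = nRT ln(V₂/V₁).
Q = (2.76)(8.314)(307) ln(12.7/36.9) = 7045 × -1.067 = -7514 J.

Q ≈ -7.51 kJ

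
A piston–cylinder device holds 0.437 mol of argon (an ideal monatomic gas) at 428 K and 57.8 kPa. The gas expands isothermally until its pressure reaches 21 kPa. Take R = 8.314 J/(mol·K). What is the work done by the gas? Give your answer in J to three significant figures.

W ≈ 1570 J

Isothermal process: W = nRT ln(V₂/V₁) = nRT ln(P₁/P₂).
W = (0.437)(8.314)(428) × ln(57.8/21)
  = 1555 × ln(2.752) = 1555 × 1.012
W_by_gas = 1574 J.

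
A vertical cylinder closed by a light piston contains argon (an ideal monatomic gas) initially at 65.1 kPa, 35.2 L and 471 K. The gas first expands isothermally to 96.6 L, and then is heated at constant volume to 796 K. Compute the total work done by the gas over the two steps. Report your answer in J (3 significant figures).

Step 1 (isothermal): W = P₁V₁ ln(V₂/V₁) = (2292) ln(96.6/35.2) = 2313 J.
Step 2 (isochoric): W = 0 (constant volume).
W_total = 2313 + 0 = 2313 J.

W_total ≈ 2310 J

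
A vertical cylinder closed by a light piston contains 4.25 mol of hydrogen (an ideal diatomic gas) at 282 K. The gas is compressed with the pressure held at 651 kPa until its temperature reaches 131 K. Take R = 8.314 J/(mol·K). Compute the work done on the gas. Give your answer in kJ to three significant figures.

Isobaric: W = P ΔV = nR ΔT.
W = (4.25)(8.314)(131 − 282) = -5336 J.
Work on gas = −W_by = 5336 J.

W ≈ 5.34 kJ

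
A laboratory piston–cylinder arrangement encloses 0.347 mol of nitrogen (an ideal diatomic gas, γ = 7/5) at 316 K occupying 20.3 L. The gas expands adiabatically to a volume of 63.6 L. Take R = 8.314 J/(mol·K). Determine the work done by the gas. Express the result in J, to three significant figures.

W ≈ 836 J

Adiabatic: TV^(γ−1) = const with γ = 7/5.
T₂ = T₁ (V₁/V₂)^(γ−1) = 316 × (20.3/63.6)^0.4 = 316 × 0.6333 = 200.1 K.
W_by = nCᵥ(T₁ − T₂) = (0.347)(20.79)(316 − 200.1) = 835.7 J.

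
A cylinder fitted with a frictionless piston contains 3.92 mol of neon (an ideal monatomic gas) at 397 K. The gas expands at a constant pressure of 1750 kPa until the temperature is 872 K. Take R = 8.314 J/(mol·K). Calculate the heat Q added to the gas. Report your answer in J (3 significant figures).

Q ≈ 38700 J

Isobaric: W = nRΔT = (3.92)(8.314)(475) = 15481 J.
ΔU = nCᵥΔT with Cᵥ = 3R/2: ΔU = (3.92)(12.47)(475) = 23221 J.
Q = ΔU + W = 23221 + 15481 = 38702 J.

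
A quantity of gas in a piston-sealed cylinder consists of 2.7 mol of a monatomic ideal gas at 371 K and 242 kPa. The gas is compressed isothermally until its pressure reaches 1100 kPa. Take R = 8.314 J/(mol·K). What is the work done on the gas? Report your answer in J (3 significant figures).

W ≈ 12600 J

Isothermal process: W = nRT ln(V₂/V₁) = nRT ln(P₁/P₂).
W = (2.7)(8.314)(371) × ln(242/1100)
  = 8328 × ln(0.22) = 8328 × -1.514
W_by_gas = -12610 J; work on gas = −W_by = 12610 J.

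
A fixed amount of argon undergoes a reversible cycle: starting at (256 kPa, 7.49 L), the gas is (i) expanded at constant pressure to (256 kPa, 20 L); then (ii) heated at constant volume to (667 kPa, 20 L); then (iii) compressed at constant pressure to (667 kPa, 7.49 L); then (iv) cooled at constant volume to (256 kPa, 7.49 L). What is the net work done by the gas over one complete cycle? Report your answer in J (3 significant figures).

W_net ≈ -5140 J

Constant-volume legs do no work.
W(i) = (256)(20 − 7.49) = 3203 J; W(iii) = (667)(7.49 − 20) = -8344 J.
W_net = 3203 − 8344 = -5142 J (the counter-clockwise enclosed area).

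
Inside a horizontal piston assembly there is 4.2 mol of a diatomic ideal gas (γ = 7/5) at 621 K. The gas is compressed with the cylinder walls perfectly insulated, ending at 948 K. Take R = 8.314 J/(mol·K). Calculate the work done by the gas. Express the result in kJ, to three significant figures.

W ≈ -28.5 kJ

Adiabatic ⇒ Q = 0, so W_by = −ΔU = nCᵥ(T₁ − T₂).
Cᵥ = 5R/2 = 20.79 J/(mol·K).
W = (4.2)(20.79)(621 − 948) = -28546 J.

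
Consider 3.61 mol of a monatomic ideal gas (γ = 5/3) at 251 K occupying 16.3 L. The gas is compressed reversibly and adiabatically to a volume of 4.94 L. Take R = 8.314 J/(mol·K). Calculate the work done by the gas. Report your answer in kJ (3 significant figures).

Adiabatic: TV^(γ−1) = const with γ = 5/3.
T₂ = T₁ (V₁/V₂)^(γ−1) = 251 × (16.3/4.94)^0.667 = 251 × 2.216 = 556.3 K.
W_by = nCᵥ(T₁ − T₂) = (3.61)(12.47)(251 − 556.3) = -13745 J.

W ≈ -13.7 kJ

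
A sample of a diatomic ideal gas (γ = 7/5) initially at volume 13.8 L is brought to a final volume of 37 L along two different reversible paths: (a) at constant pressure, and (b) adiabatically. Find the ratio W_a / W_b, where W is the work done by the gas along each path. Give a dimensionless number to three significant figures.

Path (a) isobaric: W = P₁(V₂ − V₁) → W_a/(P₁V₁) = 1.681.
Path (b) adiabatic: W = P₁V₁(1 − (V₁/V₂)^(γ−1))/(γ−1) → W_b/(P₁V₁) = 0.815.
W_a / W_b = 1.681 / 0.815 = 2.063.

W_a / W_b ≈ 2.06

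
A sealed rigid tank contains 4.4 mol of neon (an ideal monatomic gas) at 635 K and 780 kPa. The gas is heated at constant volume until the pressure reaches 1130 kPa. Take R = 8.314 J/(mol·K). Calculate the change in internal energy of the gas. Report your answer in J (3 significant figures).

ΔU ≈ 15600 J

Constant volume ⇒ W = 0, so Q = ΔU = nCᵥΔT with Cᵥ = 3R/2 = 12.47 J/(mol·K).
At constant V, T₂/T₁ = P₂/P₁ ⇒ ΔT = T₁(P₂/P₁ − 1) = 635·(1130/780 − 1) = 284.9 K.
ΔU = (4.4)(12.47)(284.9) = 15635 J.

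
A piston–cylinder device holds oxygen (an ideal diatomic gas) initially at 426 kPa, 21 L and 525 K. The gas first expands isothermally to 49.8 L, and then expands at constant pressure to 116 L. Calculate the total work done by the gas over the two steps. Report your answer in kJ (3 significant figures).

W_total ≈ 19.6 kJ

Step 1 (isothermal): W = P₁V₁ ln(V₂/V₁) = (8946) ln(49.8/21) = 7725 J.
After step 1: P = 179.6 kPa, V = 49.8 L, T = 525 K.
Step 2 (isobaric): W = PΔV = (179.6 kPa)(116 − 49.8 L) = 11892 J.
W_total = 7725 + 11892 = 19617 J.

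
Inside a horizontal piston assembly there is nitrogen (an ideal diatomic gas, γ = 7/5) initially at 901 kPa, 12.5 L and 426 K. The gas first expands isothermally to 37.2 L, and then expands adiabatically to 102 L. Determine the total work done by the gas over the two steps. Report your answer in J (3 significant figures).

Step 1 (isothermal): W = P₁V₁ ln(V₂/V₁) = (11262) ln(37.2/12.5) = 12283 J.
After step 1: P = 302.8 kPa, V = 37.2 L, T = 426 K.
Step 2 (adiabatic): W = (P₁V₁ − P₂V₂)/(γ−1) = (11262 − 7523)/0.4 = 9348 J.
W_total = 12283 + 9348 = 21631 J.

W_total ≈ 21600 J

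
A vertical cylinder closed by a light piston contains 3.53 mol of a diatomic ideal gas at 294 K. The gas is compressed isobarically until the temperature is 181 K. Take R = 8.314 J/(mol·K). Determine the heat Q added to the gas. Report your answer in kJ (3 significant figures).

Q ≈ -11.6 kJ

Isobaric: W = nRΔT = (3.53)(8.314)(-113) = -3316 J.
ΔU = nCᵥΔT with Cᵥ = 5R/2: ΔU = (3.53)(20.79)(-113) = -8291 J.
Q = ΔU + W = -8291 − 3316 = -11607 J.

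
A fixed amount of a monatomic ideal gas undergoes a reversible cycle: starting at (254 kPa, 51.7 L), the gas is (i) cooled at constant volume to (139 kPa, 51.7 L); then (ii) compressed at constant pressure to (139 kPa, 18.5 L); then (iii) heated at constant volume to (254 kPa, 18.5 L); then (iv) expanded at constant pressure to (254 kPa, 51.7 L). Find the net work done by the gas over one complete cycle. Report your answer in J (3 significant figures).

W_net ≈ 3820 J

Constant-volume legs do no work.
W(ii) = (139)(18.5 − 51.7) = -4615 J; W(iv) = (254)(51.7 − 18.5) = 8433 J.
W_net = -4615 + 8433 = 3818 J (the clockwise enclosed area).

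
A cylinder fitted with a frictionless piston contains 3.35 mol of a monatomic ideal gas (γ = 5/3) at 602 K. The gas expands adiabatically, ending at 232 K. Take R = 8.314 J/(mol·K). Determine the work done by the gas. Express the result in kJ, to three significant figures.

Adiabatic ⇒ Q = 0, so W_by = −ΔU = nCᵥ(T₁ − T₂).
Cᵥ = 3R/2 = 12.47 J/(mol·K).
W = (3.35)(12.47)(602 − 232) = 15458 J.

W ≈ 15.5 kJ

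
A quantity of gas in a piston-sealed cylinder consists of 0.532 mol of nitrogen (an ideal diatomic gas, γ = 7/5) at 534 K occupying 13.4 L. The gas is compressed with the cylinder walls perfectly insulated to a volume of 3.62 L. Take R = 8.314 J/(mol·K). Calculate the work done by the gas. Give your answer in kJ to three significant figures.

Adiabatic: TV^(γ−1) = const with γ = 7/5.
T₂ = T₁ (V₁/V₂)^(γ−1) = 534 × (13.4/3.62)^0.4 = 534 × 1.688 = 901.4 K.
W_by = nCᵥ(T₁ − T₂) = (0.532)(20.79)(534 − 901.4) = -4062 J.

W ≈ -4.06 kJ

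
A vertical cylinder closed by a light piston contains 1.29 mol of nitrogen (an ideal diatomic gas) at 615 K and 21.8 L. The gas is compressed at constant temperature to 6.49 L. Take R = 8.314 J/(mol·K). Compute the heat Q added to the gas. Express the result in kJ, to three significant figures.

Q ≈ -7.99 kJ

Isothermal ⇒ ΔU = 0, so Q = W = nRT ln(V₂/V₁).
Q = (1.29)(8.314)(615) ln(6.49/21.8) = 6596 × -1.212 = -7992 J.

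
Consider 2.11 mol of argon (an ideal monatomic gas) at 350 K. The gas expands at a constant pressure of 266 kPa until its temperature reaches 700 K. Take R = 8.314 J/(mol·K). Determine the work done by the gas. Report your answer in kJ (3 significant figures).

W ≈ 6.14 kJ

Isobaric: W = P ΔV = nR ΔT.
W = (2.11)(8.314)(700 − 350) = 6140 J.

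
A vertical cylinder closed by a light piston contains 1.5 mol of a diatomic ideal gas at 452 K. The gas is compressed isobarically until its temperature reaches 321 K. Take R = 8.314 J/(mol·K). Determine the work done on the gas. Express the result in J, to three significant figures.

W ≈ 1630 J

Isobaric: W = P ΔV = nR ΔT.
W = (1.5)(8.314)(321 − 452) = -1634 J.
Work on gas = −W_by = 1634 J.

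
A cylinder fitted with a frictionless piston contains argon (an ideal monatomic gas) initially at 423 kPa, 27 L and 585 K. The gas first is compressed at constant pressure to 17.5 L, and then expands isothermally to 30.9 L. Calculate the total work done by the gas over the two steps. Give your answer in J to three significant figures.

Step 1 (isobaric): W = PΔV = (423 kPa)(17.5 − 27 L) = -4018 J.
After step 1: P = 423 kPa, V = 17.5 L, T = 379.2 K.
Step 2 (isothermal): W = P₁V₁ ln(V₂/V₁) = (7402) ln(30.9/17.5) = 4209 J.
W_total = -4018 + 4209 = 190.2 J.

W_total ≈ 190 J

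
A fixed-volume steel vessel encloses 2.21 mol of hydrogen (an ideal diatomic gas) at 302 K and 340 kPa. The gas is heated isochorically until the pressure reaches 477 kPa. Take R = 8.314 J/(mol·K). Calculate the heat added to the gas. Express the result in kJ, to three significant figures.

Q ≈ 5.59 kJ

Constant volume ⇒ W = 0, so Q = ΔU = nCᵥΔT with Cᵥ = 5R/2 = 20.79 J/(mol·K).
At constant V, T₂/T₁ = P₂/P₁ ⇒ ΔT = T₁(P₂/P₁ − 1) = 302·(477/340 − 1) = 121.7 K.
ΔU = (2.21)(20.79)(121.7) = 5590 J.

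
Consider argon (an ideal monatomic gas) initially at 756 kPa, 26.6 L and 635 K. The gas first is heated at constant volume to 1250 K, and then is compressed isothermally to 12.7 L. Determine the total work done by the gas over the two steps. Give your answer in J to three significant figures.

Step 1 (isochoric): W = 0 (constant volume).
After step 1: P = 1488 kPa (V unchanged).
Step 2 (isothermal): W = P₁V₁ ln(V₂/V₁) = (39586) ln(12.7/26.6) = -29266 J.
W_total = 0 − 29266 = -29266 J.

W_total ≈ -29300 J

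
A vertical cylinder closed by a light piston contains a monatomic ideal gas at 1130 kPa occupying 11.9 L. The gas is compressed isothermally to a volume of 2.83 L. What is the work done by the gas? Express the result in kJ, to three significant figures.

Isothermal: W = nRT ln(V₂/V₁) = P₁V₁ ln(V₂/V₁).
P₁V₁ = (1130 kPa)(11.9 L) = 13447 J.
W = 13447 × ln(2.83/11.9) = 13447 × -1.436
W_by_gas = -19313 J.

W ≈ -19.3 kJ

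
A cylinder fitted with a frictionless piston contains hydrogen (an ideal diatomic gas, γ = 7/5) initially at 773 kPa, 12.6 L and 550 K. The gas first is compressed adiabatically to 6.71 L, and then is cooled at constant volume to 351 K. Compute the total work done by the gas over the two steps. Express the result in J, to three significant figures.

Step 1 (adiabatic): W = (P₁V₁ − P₂V₂)/(γ−1) = (9740 − 12532)/0.4 = -6980 J.
Step 2 (isochoric): W = 0 (constant volume).
W_total = -6980 + 0 = -6980 J.

W_total ≈ -6980 J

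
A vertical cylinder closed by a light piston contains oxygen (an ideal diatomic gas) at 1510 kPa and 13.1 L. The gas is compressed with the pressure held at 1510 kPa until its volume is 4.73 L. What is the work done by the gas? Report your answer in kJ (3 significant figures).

W ≈ -12.6 kJ

Isobaric: W = P ΔV.
W = (1510 kPa)(4.73 − 13.1 L) = (1510)(-8.37) = -12639 J.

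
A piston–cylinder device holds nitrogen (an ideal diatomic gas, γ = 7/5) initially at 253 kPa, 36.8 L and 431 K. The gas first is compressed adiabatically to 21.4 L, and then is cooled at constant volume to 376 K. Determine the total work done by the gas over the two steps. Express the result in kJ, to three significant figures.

Step 1 (adiabatic): W = (P₁V₁ − P₂V₂)/(γ−1) = (9310 − 11565)/0.4 = -5636 J.
Step 2 (isochoric): W = 0 (constant volume).
W_total = -5636 + 0 = -5636 J.

W_total ≈ -5.64 kJ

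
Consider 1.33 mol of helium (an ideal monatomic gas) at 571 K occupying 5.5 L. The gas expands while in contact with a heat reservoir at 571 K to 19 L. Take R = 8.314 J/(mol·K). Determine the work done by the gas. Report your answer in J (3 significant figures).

W ≈ 7830 J

Isothermal: W = nRT ln(V₂/V₁).
W = (1.33)(8.314)(571) × ln(19/5.5)
  = 6314 × 1.24
W_by_gas = 7827 J.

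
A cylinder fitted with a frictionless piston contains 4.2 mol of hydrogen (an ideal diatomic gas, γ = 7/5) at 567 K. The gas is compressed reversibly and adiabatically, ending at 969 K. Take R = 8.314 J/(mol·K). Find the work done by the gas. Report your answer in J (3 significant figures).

Adiabatic ⇒ Q = 0, so W_by = −ΔU = nCᵥ(T₁ − T₂).
Cᵥ = 5R/2 = 20.79 J/(mol·K).
W = (4.2)(20.79)(567 − 969) = -35093 J.

W ≈ -35100 J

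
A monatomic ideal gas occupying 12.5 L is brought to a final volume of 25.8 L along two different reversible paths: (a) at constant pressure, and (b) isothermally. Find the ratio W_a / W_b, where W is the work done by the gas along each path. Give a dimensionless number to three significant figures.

Path (a) isobaric: W = P₁(V₂ − V₁) → W_a/(P₁V₁) = 1.064.
Path (b) isothermal: W = P₁V₁ ln(V₂/V₁) → W_b/(P₁V₁) = 0.7246.
W_a / W_b = 1.064 / 0.7246 = 1.468.

W_a / W_b ≈ 1.47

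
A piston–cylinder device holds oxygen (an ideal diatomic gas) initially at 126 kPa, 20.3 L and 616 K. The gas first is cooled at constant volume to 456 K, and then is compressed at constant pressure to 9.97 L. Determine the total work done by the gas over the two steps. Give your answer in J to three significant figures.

Step 1 (isochoric): W = 0 (constant volume).
After step 1: P = 93.27 kPa (V unchanged).
Step 2 (isobaric): W = PΔV = (93.27 kPa)(9.97 − 20.3 L) = -963.5 J.
W_total = 0 − 963.5 = -963.5 J.

W_total ≈ -964 J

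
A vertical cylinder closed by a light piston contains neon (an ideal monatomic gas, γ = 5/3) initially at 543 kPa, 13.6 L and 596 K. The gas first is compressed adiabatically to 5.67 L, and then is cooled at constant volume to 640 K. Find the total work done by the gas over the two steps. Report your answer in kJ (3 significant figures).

Step 1 (adiabatic): W = (P₁V₁ − P₂V₂)/(γ−1) = (7385 − 13233)/0.667 = -8772 J.
Step 2 (isochoric): W = 0 (constant volume).
W_total = -8772 + 0 = -8772 J.

W_total ≈ -8.77 kJ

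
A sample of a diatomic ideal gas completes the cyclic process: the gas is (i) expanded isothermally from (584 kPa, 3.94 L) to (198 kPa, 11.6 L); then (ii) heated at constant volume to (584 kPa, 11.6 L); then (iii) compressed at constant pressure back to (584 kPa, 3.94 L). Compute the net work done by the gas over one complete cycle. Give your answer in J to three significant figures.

Leg (i): W = PᵢVᵢ ln(V_f/Vᵢ) = (2301) ln(11.6/3.94) = 2485 J.
Leg (ii): W = 0.
Leg (iii): W = PΔV = (584)(3.94 − 11.6) = -4473 J.
W_net = 2485 − 4473 = -1989 J.

W_net ≈ -1990 J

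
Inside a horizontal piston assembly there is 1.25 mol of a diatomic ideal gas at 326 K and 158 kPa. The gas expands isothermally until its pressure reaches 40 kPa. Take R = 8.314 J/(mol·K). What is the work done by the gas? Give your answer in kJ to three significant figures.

W ≈ 4.65 kJ

Isothermal process: W = nRT ln(V₂/V₁) = nRT ln(P₁/P₂).
W = (1.25)(8.314)(326) × ln(158/40)
  = 3388 × ln(3.95) = 3388 × 1.374
W_by_gas = 4654 J.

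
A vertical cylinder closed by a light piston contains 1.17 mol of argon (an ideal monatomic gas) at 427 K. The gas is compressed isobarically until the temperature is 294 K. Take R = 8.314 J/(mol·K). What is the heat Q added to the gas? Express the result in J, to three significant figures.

Q ≈ -3230 J

Isobaric: W = nRΔT = (1.17)(8.314)(-133) = -1294 J.
ΔU = nCᵥΔT with Cᵥ = 3R/2: ΔU = (1.17)(12.47)(-133) = -1941 J.
Q = ΔU + W = -1941 − 1294 = -3234 J.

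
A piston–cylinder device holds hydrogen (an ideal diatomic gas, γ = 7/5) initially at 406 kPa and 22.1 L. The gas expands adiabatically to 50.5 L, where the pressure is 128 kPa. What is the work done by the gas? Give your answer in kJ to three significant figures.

W ≈ 6.27 kJ

Adiabatic: W = (P₁V₁ − P₂V₂)/(γ − 1) with γ = 7/5.
P₁V₁ = 8973 J, P₂V₂ = 6464 J.
W = (8973 − 6464) / 0.4 = 6272 J.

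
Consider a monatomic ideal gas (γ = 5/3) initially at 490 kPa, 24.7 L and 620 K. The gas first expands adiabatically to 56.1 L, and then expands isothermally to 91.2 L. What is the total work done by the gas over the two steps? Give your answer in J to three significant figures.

W_total ≈ 11100 J

Step 1 (adiabatic): W = (P₁V₁ − P₂V₂)/(γ−1) = (12103 − 7005)/0.667 = 7648 J.
After step 1: P = 124.9 kPa, V = 56.1 L, T = 358.8 K.
Step 2 (isothermal): W = P₁V₁ ln(V₂/V₁) = (7005) ln(91.2/56.1) = 3404 J.
W_total = 7648 + 3404 = 11051 J.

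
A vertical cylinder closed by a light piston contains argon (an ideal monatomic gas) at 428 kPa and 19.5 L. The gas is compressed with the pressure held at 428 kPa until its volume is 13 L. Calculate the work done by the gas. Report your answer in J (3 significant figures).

W ≈ -2780 J

Isobaric: W = P ΔV.
W = (428 kPa)(13 − 19.5 L) = (428)(-6.5) = -2782 J.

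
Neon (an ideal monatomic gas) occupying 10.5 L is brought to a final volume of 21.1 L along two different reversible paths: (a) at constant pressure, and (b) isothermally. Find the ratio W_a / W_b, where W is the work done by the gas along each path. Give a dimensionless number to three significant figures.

Path (a) isobaric: W = P₁(V₂ − V₁) → W_a/(P₁V₁) = 1.01.
Path (b) isothermal: W = P₁V₁ ln(V₂/V₁) → W_b/(P₁V₁) = 0.6979.
W_a / W_b = 1.01 / 0.6979 = 1.447.

W_a / W_b ≈ 1.45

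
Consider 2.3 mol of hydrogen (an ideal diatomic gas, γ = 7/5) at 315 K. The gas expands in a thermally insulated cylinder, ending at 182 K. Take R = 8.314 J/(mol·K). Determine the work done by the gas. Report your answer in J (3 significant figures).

Adiabatic ⇒ Q = 0, so W_by = −ΔU = nCᵥ(T₁ − T₂).
Cᵥ = 5R/2 = 20.79 J/(mol·K).
W = (2.3)(20.79)(315 − 182) = 6358 J.

W ≈ 6360 J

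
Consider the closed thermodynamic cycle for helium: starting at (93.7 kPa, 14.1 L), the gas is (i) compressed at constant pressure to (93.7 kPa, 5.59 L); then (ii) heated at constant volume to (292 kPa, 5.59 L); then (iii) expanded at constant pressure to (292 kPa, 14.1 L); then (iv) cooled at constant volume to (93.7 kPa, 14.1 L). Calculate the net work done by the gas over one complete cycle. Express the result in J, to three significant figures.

Constant-volume legs do no work.
W(i) = (93.7)(5.59 − 14.1) = -797.4 J; W(iii) = (292)(14.1 − 5.59) = 2485 J.
W_net = -797.4 + 2485 = 1688 J (the clockwise enclosed area).

W_net ≈ 1690 J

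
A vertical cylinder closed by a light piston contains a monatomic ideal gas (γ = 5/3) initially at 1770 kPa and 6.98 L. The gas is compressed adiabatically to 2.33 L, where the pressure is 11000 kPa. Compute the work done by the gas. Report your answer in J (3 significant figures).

W ≈ -19900 J

Adiabatic: W = (P₁V₁ − P₂V₂)/(γ − 1) with γ = 5/3.
P₁V₁ = 12355 J, P₂V₂ = 25630 J.
W = (12355 − 25630) / 0.6667 = -19913 J.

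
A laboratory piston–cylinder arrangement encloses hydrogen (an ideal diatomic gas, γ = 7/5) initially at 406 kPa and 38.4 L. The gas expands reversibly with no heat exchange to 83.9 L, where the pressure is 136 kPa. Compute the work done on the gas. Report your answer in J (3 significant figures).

W ≈ -10400 J

Adiabatic: W = (P₁V₁ − P₂V₂)/(γ − 1) with γ = 7/5.
P₁V₁ = 15590 J, P₂V₂ = 11410 J.
W = (15590 − 11410) / 0.4 = 10450 J.
Work on gas = −W_by = -10450 J.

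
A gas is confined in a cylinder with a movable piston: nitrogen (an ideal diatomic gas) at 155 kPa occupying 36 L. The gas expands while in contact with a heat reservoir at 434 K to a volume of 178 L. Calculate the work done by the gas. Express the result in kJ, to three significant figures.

Isothermal: W = nRT ln(V₂/V₁) = P₁V₁ ln(V₂/V₁).
P₁V₁ = (155 kPa)(36 L) = 5580 J.
W = 5580 × ln(178/36) = 5580 × 1.598
W_by_gas = 8918 J.

W ≈ 8.92 kJ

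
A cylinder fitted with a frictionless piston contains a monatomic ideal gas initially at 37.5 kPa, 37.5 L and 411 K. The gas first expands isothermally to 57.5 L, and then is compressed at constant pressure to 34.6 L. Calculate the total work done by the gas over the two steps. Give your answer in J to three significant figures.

W_total ≈ 41.0 J

Step 1 (isothermal): W = P₁V₁ ln(V₂/V₁) = (1406) ln(57.5/37.5) = 601.1 J.
After step 1: P = 24.46 kPa, V = 57.5 L, T = 411 K.
Step 2 (isobaric): W = PΔV = (24.46 kPa)(34.6 − 57.5 L) = -560.1 J.
W_total = 601.1 − 560.1 = 41.04 J.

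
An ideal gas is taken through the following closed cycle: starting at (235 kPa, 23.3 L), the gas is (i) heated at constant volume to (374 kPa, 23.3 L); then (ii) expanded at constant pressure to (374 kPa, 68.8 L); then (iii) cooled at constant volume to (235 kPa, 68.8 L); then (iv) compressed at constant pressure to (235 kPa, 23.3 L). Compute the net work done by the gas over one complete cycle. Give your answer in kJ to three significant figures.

Constant-volume legs do no work.
W(ii) = (374)(68.8 − 23.3) = 17017 J; W(iv) = (235)(23.3 − 68.8) = -10692 J.
W_net = 17017 − 10692 = 6324 J (the clockwise enclosed area).

W_net ≈ 6.32 kJ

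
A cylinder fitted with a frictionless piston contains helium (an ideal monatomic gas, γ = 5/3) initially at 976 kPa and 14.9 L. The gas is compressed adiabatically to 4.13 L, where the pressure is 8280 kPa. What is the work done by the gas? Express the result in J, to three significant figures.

W ≈ -29500 J

Adiabatic: W = (P₁V₁ − P₂V₂)/(γ − 1) with γ = 5/3.
P₁V₁ = 14542 J, P₂V₂ = 34196 J.
W = (14542 − 34196) / 0.6667 = -29481 J.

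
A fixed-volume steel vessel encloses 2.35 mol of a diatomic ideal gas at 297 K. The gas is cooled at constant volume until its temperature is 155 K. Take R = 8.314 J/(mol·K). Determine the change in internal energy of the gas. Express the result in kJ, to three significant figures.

ΔU ≈ -6.94 kJ

Constant volume ⇒ W = 0, so Q = ΔU = nCᵥΔT with Cᵥ = 5R/2 = 20.79 J/(mol·K).
ΔU = (2.35)(20.79)(155 − 297) = -6936 J.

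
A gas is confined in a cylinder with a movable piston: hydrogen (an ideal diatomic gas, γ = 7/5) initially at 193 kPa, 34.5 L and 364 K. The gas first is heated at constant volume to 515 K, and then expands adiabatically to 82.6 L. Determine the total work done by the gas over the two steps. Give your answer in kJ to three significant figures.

W_total ≈ 6.94 kJ

Step 1 (isochoric): W = 0 (constant volume).
After step 1: P = 273.1 kPa (V unchanged).
Step 2 (adiabatic): W = (P₁V₁ − P₂V₂)/(γ−1) = (9421 − 6644)/0.4 = 6942 J.
W_total = 0 + 6942 = 6942 J.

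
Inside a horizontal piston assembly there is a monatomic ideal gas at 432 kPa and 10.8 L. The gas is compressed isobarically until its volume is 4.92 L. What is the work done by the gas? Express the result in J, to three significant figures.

W ≈ -2540 J

Isobaric: W = P ΔV.
W = (432 kPa)(4.92 − 10.8 L) = (432)(-5.88) = -2540 J.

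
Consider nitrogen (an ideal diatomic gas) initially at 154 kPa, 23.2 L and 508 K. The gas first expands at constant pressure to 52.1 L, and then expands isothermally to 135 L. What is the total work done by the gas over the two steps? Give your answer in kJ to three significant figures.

Step 1 (isobaric): W = PΔV = (154 kPa)(52.1 − 23.2 L) = 4451 J.
After step 1: P = 154 kPa, V = 52.1 L, T = 1141 K.
Step 2 (isothermal): W = P₁V₁ ln(V₂/V₁) = (8023) ln(135/52.1) = 7639 J.
W_total = 4451 + 7639 = 12090 J.

W_total ≈ 12.1 kJ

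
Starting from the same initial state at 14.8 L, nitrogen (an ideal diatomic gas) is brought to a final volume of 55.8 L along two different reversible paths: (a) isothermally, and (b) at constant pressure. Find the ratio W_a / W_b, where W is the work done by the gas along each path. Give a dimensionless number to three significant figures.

W_a / W_b ≈ 0.479

Path (a) isothermal: W = P₁V₁ ln(V₂/V₁) → W_a/(P₁V₁) = 1.327.
Path (b) isobaric: W = P₁(V₂ − V₁) → W_b/(P₁V₁) = 2.77.
W_a / W_b = 1.327 / 2.77 = 0.4791.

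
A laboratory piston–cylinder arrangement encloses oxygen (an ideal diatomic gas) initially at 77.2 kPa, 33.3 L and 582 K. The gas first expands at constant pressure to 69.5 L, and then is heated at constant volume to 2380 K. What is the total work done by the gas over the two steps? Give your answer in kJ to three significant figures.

Step 1 (isobaric): W = PΔV = (77.2 kPa)(69.5 − 33.3 L) = 2795 J.
Step 2 (isochoric): W = 0 (constant volume).
W_total = 2795 + 0 = 2795 J.

W_total ≈ 2.79 kJ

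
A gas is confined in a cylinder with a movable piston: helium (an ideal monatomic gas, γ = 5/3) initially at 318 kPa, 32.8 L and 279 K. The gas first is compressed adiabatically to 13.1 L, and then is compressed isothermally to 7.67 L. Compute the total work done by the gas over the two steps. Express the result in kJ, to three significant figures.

Step 1 (adiabatic): W = (P₁V₁ − P₂V₂)/(γ−1) = (10430 − 19233)/0.667 = -13203 J.
After step 1: P = 1468 kPa, V = 13.1 L, T = 514.4 K.
Step 2 (isothermal): W = P₁V₁ ln(V₂/V₁) = (19233) ln(7.67/13.1) = -10295 J.
W_total = -13203 − 10295 = -23498 J.

W_total ≈ -23.5 kJ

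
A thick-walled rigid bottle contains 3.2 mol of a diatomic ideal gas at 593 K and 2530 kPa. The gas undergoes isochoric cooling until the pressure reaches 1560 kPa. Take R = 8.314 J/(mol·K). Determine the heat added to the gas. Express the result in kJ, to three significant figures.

Q ≈ -15.1 kJ

Constant volume ⇒ W = 0, so Q = ΔU = nCᵥΔT with Cᵥ = 5R/2 = 20.79 J/(mol·K).
At constant V, T₂/T₁ = P₂/P₁ ⇒ ΔT = T₁(P₂/P₁ − 1) = 593·(1560/2530 − 1) = -227.4 K.
ΔU = (3.2)(20.79)(-227.4) = -15122 J.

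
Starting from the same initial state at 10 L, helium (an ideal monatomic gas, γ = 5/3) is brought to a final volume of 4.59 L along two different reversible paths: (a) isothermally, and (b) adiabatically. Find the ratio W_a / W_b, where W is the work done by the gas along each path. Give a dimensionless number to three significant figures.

W_a / W_b ≈ 0.763

Path (a) isothermal: W = P₁V₁ ln(V₂/V₁) → W_a/(P₁V₁) = -0.7787.
Path (b) adiabatic: W = P₁V₁(1 − (V₁/V₂)^(γ−1))/(γ−1) → W_b/(P₁V₁) = -1.021.
W_a / W_b = -0.7787 / -1.021 = 0.7628.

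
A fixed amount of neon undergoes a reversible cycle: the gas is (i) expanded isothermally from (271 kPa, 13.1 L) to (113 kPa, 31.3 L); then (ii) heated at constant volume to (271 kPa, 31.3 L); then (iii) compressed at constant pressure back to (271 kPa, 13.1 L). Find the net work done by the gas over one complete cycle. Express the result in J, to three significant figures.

Leg (i): W = PᵢVᵢ ln(V_f/Vᵢ) = (3550) ln(31.3/13.1) = 3092 J.
Leg (ii): W = 0.
Leg (iii): W = PΔV = (271)(13.1 − 31.3) = -4932 J.
W_net = 3092 − 4932 = -1840 J.

W_net ≈ -1840 J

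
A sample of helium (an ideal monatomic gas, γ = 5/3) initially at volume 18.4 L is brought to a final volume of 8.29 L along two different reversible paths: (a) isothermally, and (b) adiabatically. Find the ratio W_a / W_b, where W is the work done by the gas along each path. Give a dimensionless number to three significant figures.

W_a / W_b ≈ 0.758

Path (a) isothermal: W = P₁V₁ ln(V₂/V₁) → W_a/(P₁V₁) = -0.7973.
Path (b) adiabatic: W = P₁V₁(1 − (V₁/V₂)^(γ−1))/(γ−1) → W_b/(P₁V₁) = -1.052.
W_a / W_b = -0.7973 / -1.052 = 0.7577.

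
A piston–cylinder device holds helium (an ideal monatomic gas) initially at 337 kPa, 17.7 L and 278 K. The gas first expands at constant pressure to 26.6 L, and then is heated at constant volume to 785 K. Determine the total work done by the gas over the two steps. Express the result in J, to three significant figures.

Step 1 (isobaric): W = PΔV = (337 kPa)(26.6 − 17.7 L) = 2999 J.
Step 2 (isochoric): W = 0 (constant volume).
W_total = 2999 + 0 = 2999 J.

W_total ≈ 3000 J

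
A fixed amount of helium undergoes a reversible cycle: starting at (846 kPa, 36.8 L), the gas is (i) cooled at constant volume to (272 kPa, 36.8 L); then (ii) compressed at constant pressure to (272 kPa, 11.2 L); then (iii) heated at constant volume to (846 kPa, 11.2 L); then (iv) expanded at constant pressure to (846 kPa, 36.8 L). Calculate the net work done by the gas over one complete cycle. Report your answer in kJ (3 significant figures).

Constant-volume legs do no work.
W(ii) = (272)(11.2 − 36.8) = -6963 J; W(iv) = (846)(36.8 − 11.2) = 21658 J.
W_net = -6963 + 21658 = 14694 J (the clockwise enclosed area).

W_net ≈ 14.7 kJ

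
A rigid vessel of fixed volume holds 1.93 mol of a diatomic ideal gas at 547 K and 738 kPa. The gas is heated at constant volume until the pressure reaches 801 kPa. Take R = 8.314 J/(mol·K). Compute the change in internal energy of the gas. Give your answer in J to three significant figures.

Constant volume ⇒ W = 0, so Q = ΔU = nCᵥΔT with Cᵥ = 5R/2 = 20.79 J/(mol·K).
At constant V, T₂/T₁ = P₂/P₁ ⇒ ΔT = T₁(P₂/P₁ − 1) = 547·(801/738 − 1) = 46.7 K.
ΔU = (1.93)(20.79)(46.7) = 1873 J.

ΔU ≈ 1870 J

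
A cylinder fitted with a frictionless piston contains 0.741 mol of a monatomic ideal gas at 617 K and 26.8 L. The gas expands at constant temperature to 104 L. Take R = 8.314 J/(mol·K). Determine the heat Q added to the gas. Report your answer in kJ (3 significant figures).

Q ≈ 5.15 kJ

Isothermal ⇒ ΔU = 0, so Q = W = nRT ln(V₂/V₁).
Q = (0.741)(8.314)(617) ln(104/26.8) = 3801 × 1.356 = 5154 J.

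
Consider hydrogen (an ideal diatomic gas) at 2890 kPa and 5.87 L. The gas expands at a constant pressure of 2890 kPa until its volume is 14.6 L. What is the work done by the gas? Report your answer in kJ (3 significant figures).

W ≈ 25.2 kJ

Isobaric: W = P ΔV.
W = (2890 kPa)(14.6 − 5.87 L) = (2890)(8.73) = 25230 J.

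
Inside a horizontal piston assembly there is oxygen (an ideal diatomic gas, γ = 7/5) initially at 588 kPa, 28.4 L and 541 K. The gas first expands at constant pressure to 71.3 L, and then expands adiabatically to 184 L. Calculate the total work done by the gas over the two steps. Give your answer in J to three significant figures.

Step 1 (isobaric): W = PΔV = (588 kPa)(71.3 − 28.4 L) = 25225 J.
After step 1: P = 588 kPa, V = 71.3 L, T = 1358 K.
Step 2 (adiabatic): W = (P₁V₁ − P₂V₂)/(γ−1) = (41924 − 28693)/0.4 = 33079 J.
W_total = 25225 + 33079 = 58304 J.

W_total ≈ 58300 J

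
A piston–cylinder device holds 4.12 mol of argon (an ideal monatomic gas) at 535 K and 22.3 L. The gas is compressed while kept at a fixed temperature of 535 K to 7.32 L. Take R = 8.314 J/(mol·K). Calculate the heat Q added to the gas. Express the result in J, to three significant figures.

Isothermal ⇒ ΔU = 0, so Q = W = nRT ln(V₂/V₁).
Q = (4.12)(8.314)(535) ln(7.32/22.3) = 18326 × -1.114 = -20414 J.

Q ≈ -20400 J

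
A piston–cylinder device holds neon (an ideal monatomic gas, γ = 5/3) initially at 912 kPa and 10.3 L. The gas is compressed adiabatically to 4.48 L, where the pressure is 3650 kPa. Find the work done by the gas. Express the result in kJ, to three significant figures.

Adiabatic: W = (P₁V₁ − P₂V₂)/(γ − 1) with γ = 5/3.
P₁V₁ = 9394 J, P₂V₂ = 16352 J.
W = (9394 − 16352) / 0.6667 = -10438 J.

W ≈ -10.4 kJ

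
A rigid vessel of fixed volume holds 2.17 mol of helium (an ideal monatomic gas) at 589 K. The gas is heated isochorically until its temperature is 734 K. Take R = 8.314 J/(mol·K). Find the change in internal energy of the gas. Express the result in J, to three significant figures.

Constant volume ⇒ W = 0, so Q = ΔU = nCᵥΔT with Cᵥ = 3R/2 = 12.47 J/(mol·K).
ΔU = (2.17)(12.47)(734 − 589) = 3924 J.

ΔU ≈ 3920 J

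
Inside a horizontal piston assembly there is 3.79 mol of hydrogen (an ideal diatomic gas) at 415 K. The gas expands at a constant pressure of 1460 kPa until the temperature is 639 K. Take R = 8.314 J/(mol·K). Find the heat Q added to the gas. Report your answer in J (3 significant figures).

Q ≈ 24700 J

Isobaric: W = nRΔT = (3.79)(8.314)(224) = 7058 J.
ΔU = nCᵥΔT with Cᵥ = 5R/2: ΔU = (3.79)(20.79)(224) = 17646 J.
Q = ΔU + W = 17646 + 7058 = 24704 J.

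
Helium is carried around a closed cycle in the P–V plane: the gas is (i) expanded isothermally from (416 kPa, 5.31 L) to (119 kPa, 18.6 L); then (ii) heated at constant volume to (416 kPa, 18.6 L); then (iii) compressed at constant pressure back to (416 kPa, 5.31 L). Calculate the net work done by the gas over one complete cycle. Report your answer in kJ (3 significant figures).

W_net ≈ -2.76 kJ

Leg (i): W = PᵢVᵢ ln(V_f/Vᵢ) = (2209) ln(18.6/5.31) = 2769 J.
Leg (ii): W = 0.
Leg (iii): W = PΔV = (416)(5.31 − 18.6) = -5529 J.
W_net = 2769 − 5529 = -2760 J.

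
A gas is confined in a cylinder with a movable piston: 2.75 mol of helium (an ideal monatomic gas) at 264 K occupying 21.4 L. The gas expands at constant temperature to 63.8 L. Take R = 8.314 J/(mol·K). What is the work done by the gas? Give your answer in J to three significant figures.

Isothermal: W = nRT ln(V₂/V₁).
W = (2.75)(8.314)(264) × ln(63.8/21.4)
  = 6036 × 1.092
W_by_gas = 6593 J.

W ≈ 6590 J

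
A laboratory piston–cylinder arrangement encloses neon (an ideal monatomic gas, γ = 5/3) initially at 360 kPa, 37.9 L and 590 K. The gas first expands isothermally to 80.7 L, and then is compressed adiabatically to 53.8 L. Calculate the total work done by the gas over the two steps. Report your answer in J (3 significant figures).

W_total ≈ 3960 J

Step 1 (isothermal): W = P₁V₁ ln(V₂/V₁) = (13644) ln(80.7/37.9) = 10312 J.
After step 1: P = 169.1 kPa, V = 80.7 L, T = 590 K.
Step 2 (adiabatic): W = (P₁V₁ − P₂V₂)/(γ−1) = (13644 − 17879)/0.667 = -6352 J.
W_total = 10312 − 6352 = 3960 J.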